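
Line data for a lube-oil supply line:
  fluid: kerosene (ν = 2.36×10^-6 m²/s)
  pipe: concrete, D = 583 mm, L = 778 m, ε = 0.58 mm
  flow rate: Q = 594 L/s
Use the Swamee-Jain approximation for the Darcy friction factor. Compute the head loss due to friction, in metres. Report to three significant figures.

h_f ≈ 6.83 m

V = 4Q/(πD²) = 4·0.594/(π·0.583²) = 2.225 m/s
Re = VD/ν = 2.225·0.583/2.36×10^-6 = 5.50×10^5 → turbulent
ε/D = 0.58/583 = 9.95×10^-4
Swamee-Jain: f = 0.02028
h_f = f(L/D)V²/(2g) = 0.02028·(778/0.583)·2.225²/(2·9.81) = 6.828 m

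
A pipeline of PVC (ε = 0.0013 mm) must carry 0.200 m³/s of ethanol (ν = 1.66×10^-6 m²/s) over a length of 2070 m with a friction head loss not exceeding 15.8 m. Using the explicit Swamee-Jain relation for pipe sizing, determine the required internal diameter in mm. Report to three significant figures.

Swamee-Jain (Type III): D = 0.66·[ε^1.25·(LQ²/(gh_f))^4.75 + ν·Q^9.4·(L/(gh_f))^5.2]^0.04
LQ²/(gh_f) = 0.5342; L/(gh_f) = 13.36
Term 1 = ε^1.25·(…)^4.75 = 2.23×10^-9; Term 2 = ν·Q^9.4·(…)^5.2 = 3.19×10^-7
D = 0.66·(2.23×10^-9 + 3.19×10^-7)^0.04 = 0.3629 m = 363 mm
Check: V = 1.93 m/s, Re = 4.23×10^5, f = 0.01355, h_f = 14.7 m ≈ 15.8 m ✓

D ≈ 363 mm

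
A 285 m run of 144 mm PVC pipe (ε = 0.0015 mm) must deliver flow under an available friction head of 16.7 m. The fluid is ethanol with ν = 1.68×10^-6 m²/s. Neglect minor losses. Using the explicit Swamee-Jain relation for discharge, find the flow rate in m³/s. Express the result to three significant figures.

Q ≈ 0.0547 m³/s

Swamee-Jain (Type II): Q = -0.965·√(gD⁵h_f/L)·ln[ε/(3.7D) + √(3.17ν²L/(gD³h_f))]
√(gD⁵h_f/L) = √(9.81·0.144⁵·16.7/285) = 0.005966
ε/(3.7D) = 2.82×10^-6; √(3.17ν²L/(gD³h_f)) = 7.22×10^-5
Q = -0.965·0.005966·ln(7.501×10^-5) = 0.05468 m³/s
Check: V = 3.36 m/s, Re = 2.88×10^5, f = 0.01461, h_f = 16.6 m ≈ 16.7 m ✓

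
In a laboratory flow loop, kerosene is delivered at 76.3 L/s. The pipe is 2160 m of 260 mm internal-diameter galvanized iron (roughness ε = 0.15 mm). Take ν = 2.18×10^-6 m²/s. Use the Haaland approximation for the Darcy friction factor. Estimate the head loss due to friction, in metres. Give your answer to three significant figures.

h_f ≈ 16.9 m

V = 4Q/(πD²) = 4·0.0763/(π·0.260²) = 1.437 m/s
Re = VD/ν = 1.437·0.260/2.18×10^-6 = 1.71×10^5 → turbulent
ε/D = 0.15/260 = 5.77×10^-4
Haaland: f = 0.01928
h_f = f(L/D)V²/(2g) = 0.01928·(2160/0.260)·1.437²/(2·9.81) = 16.86 m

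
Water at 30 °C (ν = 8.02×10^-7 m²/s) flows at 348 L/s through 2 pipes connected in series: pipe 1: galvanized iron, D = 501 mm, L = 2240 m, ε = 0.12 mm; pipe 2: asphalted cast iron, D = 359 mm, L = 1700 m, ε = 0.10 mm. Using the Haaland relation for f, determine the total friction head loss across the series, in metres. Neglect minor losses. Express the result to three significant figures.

H ≈ 53.9 m

Pipe 1: V = 1.765 m/s, Re = 1.10×10^6, ε/D = 2.40×10^-4, f = 0.01496, h_1 = f(L/D)V²/2g = 10.62 m
Pipe 2: V = 3.438 m/s, Re = 1.54×10^6, ε/D = 2.79×10^-4, f = 0.01518, h_2 = f(L/D)V²/2g = 43.31 m
Series → Q common, losses add: H = Σh = 53.93 m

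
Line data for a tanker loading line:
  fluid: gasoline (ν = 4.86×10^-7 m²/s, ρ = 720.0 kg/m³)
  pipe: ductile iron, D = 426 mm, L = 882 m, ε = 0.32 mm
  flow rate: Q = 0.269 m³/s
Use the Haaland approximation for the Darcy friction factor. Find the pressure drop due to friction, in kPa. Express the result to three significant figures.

Δp ≈ 49.3 kPa

V = 4Q/(πD²) = 4·0.269/(π·0.426²) = 1.887 m/s
Re = VD/ν = 1.887·0.426/4.86×10^-7 = 1.65×10^6 → turbulent
ε/D = 0.32/426 = 7.51×10^-4
Haaland: f = 0.01857
h_f = f(L/D)V²/(2g) = 0.01857·(882/0.426)·1.887²/(2·9.81) = 6.981 m
Δp = ρg·h_f = 720.0·9.81·6.981 = 49.31 kPa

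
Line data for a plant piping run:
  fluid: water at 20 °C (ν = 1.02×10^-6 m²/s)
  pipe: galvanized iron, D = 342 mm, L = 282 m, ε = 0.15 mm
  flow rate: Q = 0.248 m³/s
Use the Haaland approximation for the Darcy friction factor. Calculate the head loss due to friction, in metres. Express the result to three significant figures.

h_f ≈ 5.14 m

V = 4Q/(πD²) = 4·0.248/(π·0.342²) = 2.700 m/s
Re = VD/ν = 2.700·0.342/1.02×10^-6 = 9.05×10^5 → turbulent
ε/D = 0.15/342 = 4.39×10^-4
Haaland: f = 0.01678
h_f = f(L/D)V²/(2g) = 0.01678·(282/0.342)·2.700²/(2·9.81) = 5.141 m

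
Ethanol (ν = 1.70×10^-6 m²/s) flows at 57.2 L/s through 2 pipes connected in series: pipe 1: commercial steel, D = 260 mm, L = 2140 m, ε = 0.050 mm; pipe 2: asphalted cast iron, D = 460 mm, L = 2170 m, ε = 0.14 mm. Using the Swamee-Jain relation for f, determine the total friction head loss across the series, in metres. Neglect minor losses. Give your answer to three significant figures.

H ≈ 9.10 m

Pipe 1: V = 1.077 m/s, Re = 1.65×10^5, ε/D = 1.92×10^-4, f = 0.01754, h_1 = f(L/D)V²/2g = 8.541 m
Pipe 2: V = 0.3442 m/s, Re = 9.31×10^4, ε/D = 3.04×10^-4, f = 0.01973, h_2 = f(L/D)V²/2g = 0.5620 m
Series → Q common, losses add: H = Σh = 9.103 m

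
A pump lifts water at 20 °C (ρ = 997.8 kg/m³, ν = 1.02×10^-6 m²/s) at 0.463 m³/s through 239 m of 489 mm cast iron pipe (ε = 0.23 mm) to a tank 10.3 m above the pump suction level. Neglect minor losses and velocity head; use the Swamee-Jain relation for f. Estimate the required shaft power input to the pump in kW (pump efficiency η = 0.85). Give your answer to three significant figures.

V = 4Q/(πD²) = 2.465 m/s; Re = 1.18×10^6; ε/D = 4.70×10^-4; f = 0.01701
h_f = f(L/D)V²/2g = 2.576 m
Total head H = z + h_f = 10.3 + 2.576 = 12.88 m
P_hyd = ρgQH = 997.8·9.81·0.463·12.88 = 58.35 kW
P_shaft = P_hyd/η = 58.35/0.85 = 68.65 kW

P_shaft ≈ 68.7 kW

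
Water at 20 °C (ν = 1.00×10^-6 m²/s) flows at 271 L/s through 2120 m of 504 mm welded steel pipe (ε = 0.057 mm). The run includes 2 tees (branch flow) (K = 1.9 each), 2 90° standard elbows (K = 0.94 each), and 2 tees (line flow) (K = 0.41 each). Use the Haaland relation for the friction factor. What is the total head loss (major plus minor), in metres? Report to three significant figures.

H_L ≈ 6.13 m

V = 4Q/(πD²) = 1.358 m/s; V²/2g = 0.09405 m
Re = 6.85×10^5, ε/D = 1.13×10^-4 → f = 0.01395 (Haaland)
Major: h_f = f(L/D)·V²/2g = 0.01395·4206·0.09405 = 5.520 m
Minor: ΣK = 6.50; h_m = ΣK·V²/2g = 0.6113 m
Total H_L = 5.520 + 0.6113 = 6.132 m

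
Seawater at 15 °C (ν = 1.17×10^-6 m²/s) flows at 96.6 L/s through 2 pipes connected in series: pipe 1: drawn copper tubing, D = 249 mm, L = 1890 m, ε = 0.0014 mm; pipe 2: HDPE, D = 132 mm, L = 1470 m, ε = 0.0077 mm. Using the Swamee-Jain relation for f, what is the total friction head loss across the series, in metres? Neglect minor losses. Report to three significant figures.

H ≈ 393 m

Pipe 1: V = 1.984 m/s, Re = 4.22×10^5, ε/D = 5.62×10^-6, f = 0.01358, h_1 = f(L/D)V²/2g = 20.67 m
Pipe 2: V = 7.059 m/s, Re = 7.96×10^5, ε/D = 5.83×10^-5, f = 0.01316, h_2 = f(L/D)V²/2g = 372.2 m
Series → Q common, losses add: H = Σh = 392.9 m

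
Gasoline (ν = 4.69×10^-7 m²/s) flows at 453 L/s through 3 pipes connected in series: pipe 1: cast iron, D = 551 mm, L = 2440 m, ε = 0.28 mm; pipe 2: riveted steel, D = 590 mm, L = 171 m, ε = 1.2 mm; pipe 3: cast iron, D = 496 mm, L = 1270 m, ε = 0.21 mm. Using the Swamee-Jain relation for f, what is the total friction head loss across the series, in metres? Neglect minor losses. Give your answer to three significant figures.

Pipe 1: V = 1.900 m/s, Re = 2.23×10^6, ε/D = 5.08×10^-4, f = 0.01706, h_1 = f(L/D)V²/2g = 13.89 m
Pipe 2: V = 1.657 m/s, Re = 2.08×10^6, ε/D = 0.00203, f = 0.02366, h_2 = f(L/D)V²/2g = 0.9595 m
Pipe 3: V = 2.344 m/s, Re = 2.48×10^6, ε/D = 4.23×10^-4, f = 0.01640, h_3 = f(L/D)V²/2g = 11.76 m
Series → Q common, losses add: H = Σh = 26.62 m

H ≈ 26.6 m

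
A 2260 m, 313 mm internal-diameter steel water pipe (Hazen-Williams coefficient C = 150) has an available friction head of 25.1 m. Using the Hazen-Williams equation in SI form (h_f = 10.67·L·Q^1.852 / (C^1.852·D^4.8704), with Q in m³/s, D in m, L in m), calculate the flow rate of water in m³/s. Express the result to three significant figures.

Rearranging: Q = [h_f·C^1.852·D^4.8704 / (10.67·L)]^(1/1.852)
Q = [25.1·150^1.852·0.313^4.8704 / (10.67·2260)]^0.540 = 0.1734 m³/s

Q ≈ 0.173 m³/s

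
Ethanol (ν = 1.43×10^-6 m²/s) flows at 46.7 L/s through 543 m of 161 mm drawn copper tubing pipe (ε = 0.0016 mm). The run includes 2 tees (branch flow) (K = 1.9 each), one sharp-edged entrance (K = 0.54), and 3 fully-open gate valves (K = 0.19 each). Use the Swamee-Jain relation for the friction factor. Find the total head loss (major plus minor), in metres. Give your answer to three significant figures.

V = 4Q/(πD²) = 2.294 m/s; V²/2g = 0.2682 m
Re = 2.58×10^5, ε/D = 9.94×10^-6 → f = 0.01489 (Swamee-Jain)
Major: h_f = f(L/D)·V²/2g = 0.01489·3373·0.2682 = 13.47 m
Minor: ΣK = 4.91; h_m = ΣK·V²/2g = 1.317 m
Total H_L = 13.47 + 1.317 = 14.79 m

H_L ≈ 14.8 m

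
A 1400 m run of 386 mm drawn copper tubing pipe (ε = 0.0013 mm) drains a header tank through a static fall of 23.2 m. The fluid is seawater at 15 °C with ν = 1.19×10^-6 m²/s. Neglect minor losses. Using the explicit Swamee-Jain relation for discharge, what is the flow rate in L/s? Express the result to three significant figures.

Swamee-Jain (Type II): Q = -0.965·√(gD⁵h_f/L)·ln[ε/(3.7D) + √(3.17ν²L/(gD³h_f))]
√(gD⁵h_f/L) = √(9.81·0.386⁵·23.2/1400) = 0.03732
ε/(3.7D) = 9.10×10^-7; √(3.17ν²L/(gD³h_f)) = 2.19×10^-5
Q = -0.965·0.03732·ln(2.282×10^-5) = 0.3849 m³/s
Check: V = 3.29 m/s, Re = 1.07×10^6, f = 0.01157, h_f = 23.1 m ≈ 23.2 m ✓

Q ≈ 385 L/s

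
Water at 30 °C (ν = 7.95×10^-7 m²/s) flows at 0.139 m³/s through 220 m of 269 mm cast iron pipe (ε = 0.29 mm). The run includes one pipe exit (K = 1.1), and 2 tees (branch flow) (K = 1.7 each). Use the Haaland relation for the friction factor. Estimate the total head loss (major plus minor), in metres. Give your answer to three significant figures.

V = 4Q/(πD²) = 2.446 m/s; V²/2g = 0.3049 m
Re = 8.28×10^5, ε/D = 0.00108 → f = 0.02034 (Haaland)
Major: h_f = f(L/D)·V²/2g = 0.02034·817.8·0.3049 = 5.073 m
Minor: ΣK = 4.50; h_m = ΣK·V²/2g = 1.372 m
Total H_L = 5.073 + 1.372 = 6.445 m

H_L ≈ 6.44 m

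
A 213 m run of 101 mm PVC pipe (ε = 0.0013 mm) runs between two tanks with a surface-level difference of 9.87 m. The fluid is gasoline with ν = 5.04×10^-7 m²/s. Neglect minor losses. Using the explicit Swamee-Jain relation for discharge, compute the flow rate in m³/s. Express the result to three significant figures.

Q ≈ 0.0211 m³/s

Swamee-Jain (Type II): Q = -0.965·√(gD⁵h_f/L)·ln[ε/(3.7D) + √(3.17ν²L/(gD³h_f))]
√(gD⁵h_f/L) = √(9.81·0.101⁵·9.87/213) = 0.002186
ε/(3.7D) = 3.48×10^-6; √(3.17ν²L/(gD³h_f)) = 4.15×10^-5
Q = -0.965·0.002186·ln(4.494×10^-5) = 0.02111 m³/s
Check: V = 2.64 m/s, Re = 5.28×10^5, f = 0.01318, h_f = 9.84 m ≈ 9.87 m ✓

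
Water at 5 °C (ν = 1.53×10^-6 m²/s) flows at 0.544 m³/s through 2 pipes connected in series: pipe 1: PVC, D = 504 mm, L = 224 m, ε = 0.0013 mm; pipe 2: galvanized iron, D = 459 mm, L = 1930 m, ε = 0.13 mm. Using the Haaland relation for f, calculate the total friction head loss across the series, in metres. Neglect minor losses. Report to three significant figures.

Pipe 1: V = 2.727 m/s, Re = 8.98×10^5, ε/D = 2.58×10^-6, f = 0.01184, h_1 = f(L/D)V²/2g = 1.994 m
Pipe 2: V = 3.288 m/s, Re = 9.86×10^5, ε/D = 2.83×10^-4, f = 0.01546, h_2 = f(L/D)V²/2g = 35.80 m
Series → Q common, losses add: H = Σh = 37.79 m

H ≈ 37.8 m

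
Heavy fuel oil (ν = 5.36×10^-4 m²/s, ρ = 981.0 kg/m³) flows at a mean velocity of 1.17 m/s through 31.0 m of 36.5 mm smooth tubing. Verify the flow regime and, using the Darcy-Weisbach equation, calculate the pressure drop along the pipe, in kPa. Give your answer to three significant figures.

Re = VD/ν = 1.17·0.03650/5.36×10^-4 = 79.7 → laminar (Re < 2300)
f = 64/Re = 0.8033
h_f = f(L/D)V²/(2g) = 0.8033·(31.0/0.03650)·1.17²/(2·9.81) = 47.60 m
Δp = ρg·h_f = 981.0·9.81·47.60 = 458.1 kPa

Δp ≈ 458 kPa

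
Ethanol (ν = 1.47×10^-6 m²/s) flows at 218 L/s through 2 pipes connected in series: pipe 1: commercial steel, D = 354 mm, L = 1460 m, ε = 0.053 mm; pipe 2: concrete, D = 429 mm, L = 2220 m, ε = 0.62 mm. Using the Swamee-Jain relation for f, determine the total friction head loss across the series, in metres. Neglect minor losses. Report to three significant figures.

Pipe 1: V = 2.215 m/s, Re = 5.33×10^5, ε/D = 1.50×10^-4, f = 0.01492, h_1 = f(L/D)V²/2g = 15.39 m
Pipe 2: V = 1.508 m/s, Re = 4.40×10^5, ε/D = 0.00145, f = 0.02217, h_2 = f(L/D)V²/2g = 13.30 m
Series → Q common, losses add: H = Σh = 28.69 m

H ≈ 28.7 m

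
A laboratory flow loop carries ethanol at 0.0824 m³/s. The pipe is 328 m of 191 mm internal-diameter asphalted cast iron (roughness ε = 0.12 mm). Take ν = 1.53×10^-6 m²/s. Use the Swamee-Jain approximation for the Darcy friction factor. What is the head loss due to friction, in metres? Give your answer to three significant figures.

h_f ≈ 13.6 m

V = 4Q/(πD²) = 4·0.0824/(π·0.191²) = 2.876 m/s
Re = VD/ν = 2.876·0.191/1.53×10^-6 = 3.59×10^5 → turbulent
ε/D = 0.12/191 = 6.28×10^-4
Swamee-Jain: f = 0.01883
h_f = f(L/D)V²/(2g) = 0.01883·(328/0.191)·2.876²/(2·9.81) = 13.63 m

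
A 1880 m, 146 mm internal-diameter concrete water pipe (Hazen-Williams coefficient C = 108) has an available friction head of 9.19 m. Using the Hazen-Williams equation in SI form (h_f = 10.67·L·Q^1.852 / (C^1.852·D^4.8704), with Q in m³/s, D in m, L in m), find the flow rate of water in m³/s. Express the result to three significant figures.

Q ≈ 0.0108 m³/s

Rearranging: Q = [h_f·C^1.852·D^4.8704 / (10.67·L)]^(1/1.852)
Q = [9.19·108^1.852·0.146^4.8704 / (10.67·1880)]^0.540 = 0.01079 m³/s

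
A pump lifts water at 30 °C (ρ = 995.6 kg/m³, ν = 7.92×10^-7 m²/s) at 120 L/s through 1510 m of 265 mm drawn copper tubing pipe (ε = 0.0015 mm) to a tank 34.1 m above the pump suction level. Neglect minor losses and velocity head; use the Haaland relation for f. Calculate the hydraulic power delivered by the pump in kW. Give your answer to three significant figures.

V = 4Q/(πD²) = 2.176 m/s; Re = 7.28×10^5; ε/D = 5.66×10^-6; f = 0.01231
h_f = f(L/D)V²/2g = 16.92 m
Total head H = z + h_f = 34.1 + 16.92 = 51.02 m
P_hyd = ρgQH = 995.6·9.81·0.120·51.02 = 59.80 kW

P_hyd ≈ 59.8 kW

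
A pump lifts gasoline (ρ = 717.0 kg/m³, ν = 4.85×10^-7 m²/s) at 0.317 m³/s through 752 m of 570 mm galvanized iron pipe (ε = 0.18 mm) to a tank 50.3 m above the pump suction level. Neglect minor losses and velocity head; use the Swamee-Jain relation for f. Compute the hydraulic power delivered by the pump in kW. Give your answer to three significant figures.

P_hyd ≈ 116 kW

V = 4Q/(πD²) = 1.242 m/s; Re = 1.46×10^6; ε/D = 3.16×10^-4; f = 0.01568
h_f = f(L/D)V²/2g = 1.627 m
Total head H = z + h_f = 50.3 + 1.627 = 51.93 m
P_hyd = ρgQH = 717.0·9.81·0.317·51.93 = 115.8 kW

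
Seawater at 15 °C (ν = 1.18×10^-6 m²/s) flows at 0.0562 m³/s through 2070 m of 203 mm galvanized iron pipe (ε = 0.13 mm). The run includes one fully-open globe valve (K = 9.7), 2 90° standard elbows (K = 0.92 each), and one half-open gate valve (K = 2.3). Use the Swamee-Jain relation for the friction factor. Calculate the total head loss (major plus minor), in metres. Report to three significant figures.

V = 4Q/(πD²) = 1.736 m/s; V²/2g = 0.1537 m
Re = 2.99×10^5, ε/D = 6.40×10^-4 → f = 0.01910 (Swamee-Jain)
Major: h_f = f(L/D)·V²/2g = 0.01910·10197·0.1537 = 29.93 m
Minor: ΣK = 13.8; h_m = ΣK·V²/2g = 2.127 m
Total H_L = 29.93 + 2.127 = 32.05 m

H_L ≈ 32.1 m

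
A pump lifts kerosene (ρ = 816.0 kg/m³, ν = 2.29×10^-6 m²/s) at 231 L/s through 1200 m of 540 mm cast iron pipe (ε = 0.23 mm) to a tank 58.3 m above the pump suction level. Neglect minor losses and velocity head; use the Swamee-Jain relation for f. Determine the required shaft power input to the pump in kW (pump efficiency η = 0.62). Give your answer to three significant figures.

V = 4Q/(πD²) = 1.009 m/s; Re = 2.38×10^5; ε/D = 4.26×10^-4; f = 0.01824
h_f = f(L/D)V²/2g = 2.101 m
Total head H = z + h_f = 58.3 + 2.101 = 60.40 m
P_hyd = ρgQH = 816.0·9.81·0.231·60.40 = 111.7 kW
P_shaft = P_hyd/η = 111.7/0.62 = 180.1 kW

P_shaft ≈ 180 kW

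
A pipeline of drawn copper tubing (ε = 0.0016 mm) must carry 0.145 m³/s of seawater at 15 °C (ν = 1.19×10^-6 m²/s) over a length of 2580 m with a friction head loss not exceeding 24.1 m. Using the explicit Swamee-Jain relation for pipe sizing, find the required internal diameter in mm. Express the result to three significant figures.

D ≈ 304 mm

Swamee-Jain (Type III): D = 0.66·[ε^1.25·(LQ²/(gh_f))^4.75 + ν·Q^9.4·(L/(gh_f))^5.2]^0.04
LQ²/(gh_f) = 0.2294; L/(gh_f) = 10.91
Term 1 = ε^1.25·(…)^4.75 = 5.23×10^-11; Term 2 = ν·Q^9.4·(…)^5.2 = 3.89×10^-9
D = 0.66·(5.23×10^-11 + 3.89×10^-9)^0.04 = 0.3043 m = 304 mm
Check: V = 1.99 m/s, Re = 5.10×10^5, f = 0.01313, h_f = 22.5 m ≈ 24.1 m ✓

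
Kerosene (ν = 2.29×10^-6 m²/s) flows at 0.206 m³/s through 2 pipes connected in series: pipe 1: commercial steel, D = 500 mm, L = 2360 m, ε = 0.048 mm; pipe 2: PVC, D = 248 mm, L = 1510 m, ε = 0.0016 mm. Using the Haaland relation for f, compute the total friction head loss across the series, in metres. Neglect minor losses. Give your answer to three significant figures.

H ≈ 79.4 m

Pipe 1: V = 1.049 m/s, Re = 2.29×10^5, ε/D = 9.60×10^-5, f = 0.01582, h_1 = f(L/D)V²/2g = 4.188 m
Pipe 2: V = 4.265 m/s, Re = 4.62×10^5, ε/D = 6.45×10^-6, f = 0.01332, h_2 = f(L/D)V²/2g = 75.16 m
Series → Q common, losses add: H = Σh = 79.35 m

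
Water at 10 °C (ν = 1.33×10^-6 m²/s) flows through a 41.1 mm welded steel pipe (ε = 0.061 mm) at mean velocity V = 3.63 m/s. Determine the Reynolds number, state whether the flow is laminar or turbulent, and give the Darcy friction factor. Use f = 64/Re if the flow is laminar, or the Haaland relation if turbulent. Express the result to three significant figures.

Re = VD/ν = 3.630·0.0411/1.33×10^-6 = 1.12×10^5
Re > 4000 → turbulent; ε/D = 0.00148
Haaland: f = 0.02335

Re ≈ 1.12×10^5; turbulent; f ≈ 0.0233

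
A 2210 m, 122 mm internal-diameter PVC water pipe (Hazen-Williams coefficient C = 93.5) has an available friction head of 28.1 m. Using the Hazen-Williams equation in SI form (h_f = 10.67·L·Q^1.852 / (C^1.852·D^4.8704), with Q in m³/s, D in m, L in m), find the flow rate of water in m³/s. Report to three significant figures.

Q ≈ 0.00976 m³/s

Rearranging: Q = [h_f·C^1.852·D^4.8704 / (10.67·L)]^(1/1.852)
Q = [28.1·93.5^1.852·0.122^4.8704 / (10.67·2210)]^0.540 = 0.009758 m³/s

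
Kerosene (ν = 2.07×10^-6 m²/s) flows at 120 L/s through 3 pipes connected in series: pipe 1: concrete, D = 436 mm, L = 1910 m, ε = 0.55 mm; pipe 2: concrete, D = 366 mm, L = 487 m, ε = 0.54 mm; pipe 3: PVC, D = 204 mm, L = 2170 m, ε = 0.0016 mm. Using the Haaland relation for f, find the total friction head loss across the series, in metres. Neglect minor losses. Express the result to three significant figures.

Pipe 1: V = 0.8037 m/s, Re = 1.69×10^5, ε/D = 0.00126, f = 0.02208, h_1 = f(L/D)V²/2g = 3.185 m
Pipe 2: V = 1.141 m/s, Re = 2.02×10^5, ε/D = 0.00148, f = 0.02263, h_2 = f(L/D)V²/2g = 1.997 m
Pipe 3: V = 3.671 m/s, Re = 3.62×10^5, ε/D = 7.84×10^-6, f = 0.01392, h_3 = f(L/D)V²/2g = 101.7 m
Series → Q common, losses add: H = Σh = 106.9 m

H ≈ 107 m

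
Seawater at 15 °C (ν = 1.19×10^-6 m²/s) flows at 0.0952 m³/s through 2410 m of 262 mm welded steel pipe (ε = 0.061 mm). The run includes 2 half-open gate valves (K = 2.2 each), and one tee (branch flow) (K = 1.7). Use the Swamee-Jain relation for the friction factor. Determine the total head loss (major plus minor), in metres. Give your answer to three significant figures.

V = 4Q/(πD²) = 1.766 m/s; V²/2g = 0.1589 m
Re = 3.89×10^5, ε/D = 2.33×10^-4 → f = 0.01615 (Swamee-Jain)
Major: h_f = f(L/D)·V²/2g = 0.01615·9198·0.1589 = 23.61 m
Minor: ΣK = 6.10; h_m = ΣK·V²/2g = 0.9694 m
Total H_L = 23.61 + 0.9694 = 24.58 m

H_L ≈ 24.6 m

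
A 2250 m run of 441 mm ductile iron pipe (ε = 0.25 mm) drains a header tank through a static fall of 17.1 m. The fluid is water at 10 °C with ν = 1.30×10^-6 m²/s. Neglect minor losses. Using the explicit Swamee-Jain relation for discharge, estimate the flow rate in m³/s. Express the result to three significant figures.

Q ≈ 0.293 m³/s

Swamee-Jain (Type II): Q = -0.965·√(gD⁵h_f/L)·ln[ε/(3.7D) + √(3.17ν²L/(gD³h_f))]
√(gD⁵h_f/L) = √(9.81·0.441⁵·17.1/2250) = 0.03526
ε/(3.7D) = 1.53×10^-4; √(3.17ν²L/(gD³h_f)) = 2.89×10^-5
Q = -0.965·0.03526·ln(1.822×10^-4) = 0.2930 m³/s
Check: V = 1.92 m/s, Re = 6.51×10^5, f = 0.01798, h_f = 17.2 m ≈ 17.1 m ✓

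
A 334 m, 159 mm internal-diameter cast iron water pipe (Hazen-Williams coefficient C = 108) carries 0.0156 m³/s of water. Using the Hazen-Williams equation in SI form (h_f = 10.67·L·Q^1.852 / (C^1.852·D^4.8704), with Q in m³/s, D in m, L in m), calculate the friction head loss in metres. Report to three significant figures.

h_f = 10.67·334·0.0156^1.852 / (108^1.852·0.159^4.8704) = 2.134 m

h_f ≈ 2.13 m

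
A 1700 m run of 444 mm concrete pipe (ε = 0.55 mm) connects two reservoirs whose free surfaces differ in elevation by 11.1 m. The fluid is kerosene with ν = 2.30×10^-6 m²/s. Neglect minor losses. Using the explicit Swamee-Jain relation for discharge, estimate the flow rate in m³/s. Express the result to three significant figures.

Q ≈ 0.252 m³/s

Swamee-Jain (Type II): Q = -0.965·√(gD⁵h_f/L)·ln[ε/(3.7D) + √(3.17ν²L/(gD³h_f))]
√(gD⁵h_f/L) = √(9.81·0.444⁵·11.1/1700) = 0.03325
ε/(3.7D) = 3.35×10^-4; √(3.17ν²L/(gD³h_f)) = 5.47×10^-5
Q = -0.965·0.03325·ln(3.895×10^-4) = 0.2519 m³/s
Check: V = 1.63 m/s, Re = 3.14×10^5, f = 0.02165, h_f = 11.2 m ≈ 11.1 m ✓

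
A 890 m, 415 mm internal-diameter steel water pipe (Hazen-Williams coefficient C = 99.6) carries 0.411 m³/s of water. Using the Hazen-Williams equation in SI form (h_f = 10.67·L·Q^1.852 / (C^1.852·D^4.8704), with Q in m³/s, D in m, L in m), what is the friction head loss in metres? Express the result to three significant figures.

h_f = 10.67·890·0.411^1.852 / (99.6^1.852·0.415^4.8704) = 26.42 m

h_f ≈ 26.4 m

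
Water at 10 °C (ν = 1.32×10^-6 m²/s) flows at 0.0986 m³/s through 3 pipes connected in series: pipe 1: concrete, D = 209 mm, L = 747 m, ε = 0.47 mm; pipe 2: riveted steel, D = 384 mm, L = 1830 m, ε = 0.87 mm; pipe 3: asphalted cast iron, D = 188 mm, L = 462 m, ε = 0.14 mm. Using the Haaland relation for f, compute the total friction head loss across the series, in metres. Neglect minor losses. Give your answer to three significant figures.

H ≈ 71.3 m

Pipe 1: V = 2.874 m/s, Re = 4.55×10^5, ε/D = 0.00225, f = 0.02454, h_1 = f(L/D)V²/2g = 36.93 m
Pipe 2: V = 0.8514 m/s, Re = 2.48×10^5, ε/D = 0.00227, f = 0.02485, h_2 = f(L/D)V²/2g = 4.376 m
Pipe 3: V = 3.552 m/s, Re = 5.06×10^5, ε/D = 7.45×10^-4, f = 0.01897, h_3 = f(L/D)V²/2g = 29.98 m
Series → Q common, losses add: H = Σh = 71.28 m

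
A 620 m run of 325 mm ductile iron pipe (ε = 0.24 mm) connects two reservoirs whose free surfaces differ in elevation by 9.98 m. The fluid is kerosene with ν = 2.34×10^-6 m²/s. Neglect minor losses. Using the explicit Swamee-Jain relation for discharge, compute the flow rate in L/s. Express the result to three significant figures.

Swamee-Jain (Type II): Q = -0.965·√(gD⁵h_f/L)·ln[ε/(3.7D) + √(3.17ν²L/(gD³h_f))]
√(gD⁵h_f/L) = √(9.81·0.325⁵·9.98/620) = 0.02393
ε/(3.7D) = 2.00×10^-4; √(3.17ν²L/(gD³h_f)) = 5.66×10^-5
Q = -0.965·0.02393·ln(2.562×10^-4) = 0.1910 m³/s
Check: V = 2.30 m/s, Re = 3.20×10^5, f = 0.01951, h_f = 10.1 m ≈ 9.98 m ✓

Q ≈ 191 L/s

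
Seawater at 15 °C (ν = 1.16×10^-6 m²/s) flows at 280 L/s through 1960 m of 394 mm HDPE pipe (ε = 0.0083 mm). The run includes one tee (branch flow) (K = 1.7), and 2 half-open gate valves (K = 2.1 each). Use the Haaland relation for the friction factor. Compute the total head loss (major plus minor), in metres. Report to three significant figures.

H_L ≈ 18.2 m

V = 4Q/(πD²) = 2.297 m/s; V²/2g = 0.2688 m
Re = 7.80×10^5, ε/D = 2.11×10^-5 → f = 0.01242 (Haaland)
Major: h_f = f(L/D)·V²/2g = 0.01242·4975·0.2688 = 16.61 m
Minor: ΣK = 5.90; h_m = ΣK·V²/2g = 1.586 m
Total H_L = 16.61 + 1.586 = 18.20 m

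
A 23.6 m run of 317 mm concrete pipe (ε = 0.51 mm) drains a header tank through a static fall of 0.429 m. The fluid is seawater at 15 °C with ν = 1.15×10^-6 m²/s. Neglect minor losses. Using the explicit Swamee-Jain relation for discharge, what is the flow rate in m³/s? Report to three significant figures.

Q ≈ 0.177 m³/s

Swamee-Jain (Type II): Q = -0.965·√(gD⁵h_f/L)·ln[ε/(3.7D) + √(3.17ν²L/(gD³h_f))]
√(gD⁵h_f/L) = √(9.81·0.317⁵·0.429/23.6) = 0.02389
ε/(3.7D) = 4.35×10^-4; √(3.17ν²L/(gD³h_f)) = 2.72×10^-5
Q = -0.965·0.02389·ln(4.620×10^-4) = 0.1771 m³/s
Check: V = 2.24 m/s, Re = 6.18×10^5, f = 0.02257, h_f = 0.431 m ≈ 0.429 m ✓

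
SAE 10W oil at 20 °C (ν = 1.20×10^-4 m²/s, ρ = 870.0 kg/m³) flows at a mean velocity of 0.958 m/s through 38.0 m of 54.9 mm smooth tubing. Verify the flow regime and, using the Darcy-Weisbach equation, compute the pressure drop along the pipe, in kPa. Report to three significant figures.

Re = VD/ν = 0.958·0.05490/1.20×10^-4 = 438 → laminar (Re < 2300)
f = 64/Re = 0.1460
h_f = f(L/D)V²/(2g) = 0.1460·(38.0/0.05490)·0.958²/(2·9.81) = 4.728 m
Δp = ρg·h_f = 870.0·9.81·4.728 = 40.35 kPa

Δp ≈ 40.4 kPa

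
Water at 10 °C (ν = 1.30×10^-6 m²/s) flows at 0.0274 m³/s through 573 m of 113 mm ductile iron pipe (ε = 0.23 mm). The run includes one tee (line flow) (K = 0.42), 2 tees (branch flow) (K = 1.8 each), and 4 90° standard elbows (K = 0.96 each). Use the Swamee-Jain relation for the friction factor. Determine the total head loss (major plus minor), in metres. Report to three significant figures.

V = 4Q/(πD²) = 2.732 m/s; V²/2g = 0.3805 m
Re = 2.37×10^5, ε/D = 0.00204 → f = 0.02444 (Swamee-Jain)
Major: h_f = f(L/D)·V²/2g = 0.02444·5071·0.3805 = 47.15 m
Minor: ΣK = 7.86; h_m = ΣK·V²/2g = 2.990 m
Total H_L = 47.15 + 2.990 = 50.14 m

H_L ≈ 50.1 m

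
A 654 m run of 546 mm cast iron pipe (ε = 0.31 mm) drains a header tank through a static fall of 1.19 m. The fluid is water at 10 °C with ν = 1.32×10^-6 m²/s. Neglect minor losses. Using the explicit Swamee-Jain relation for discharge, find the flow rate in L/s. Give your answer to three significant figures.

Swamee-Jain (Type II): Q = -0.965·√(gD⁵h_f/L)·ln[ε/(3.7D) + √(3.17ν²L/(gD³h_f))]
√(gD⁵h_f/L) = √(9.81·0.546⁵·1.19/654) = 0.02943
ε/(3.7D) = 1.53×10^-4; √(3.17ν²L/(gD³h_f)) = 4.36×10^-5
Q = -0.965·0.02943·ln(1.971×10^-4) = 0.2423 m³/s
Check: V = 1.03 m/s, Re = 4.28×10^5, f = 0.01832, h_f = 1.20 m ≈ 1.19 m ✓

Q ≈ 242 L/s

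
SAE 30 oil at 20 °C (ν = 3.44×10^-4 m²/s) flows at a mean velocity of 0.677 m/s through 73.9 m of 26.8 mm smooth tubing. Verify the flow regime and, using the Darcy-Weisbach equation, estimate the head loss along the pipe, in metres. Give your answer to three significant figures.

Re = VD/ν = 0.677·0.02680/3.44×10^-4 = 52.7 → laminar (Re < 2300)
f = 64/Re = 1.213
h_f = f(L/D)V²/(2g) = 1.213·(73.9/0.02680)·0.677²/(2·9.81) = 78.16 m

h_f ≈ 78.2 m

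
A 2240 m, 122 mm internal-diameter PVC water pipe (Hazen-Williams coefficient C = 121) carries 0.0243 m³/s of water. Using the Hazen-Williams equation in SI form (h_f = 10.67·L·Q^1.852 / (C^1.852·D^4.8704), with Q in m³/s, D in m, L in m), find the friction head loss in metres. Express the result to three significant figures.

h_f = 10.67·2240·0.0243^1.852 / (121^1.852·0.122^4.8704) = 95.73 m

h_f ≈ 95.7 m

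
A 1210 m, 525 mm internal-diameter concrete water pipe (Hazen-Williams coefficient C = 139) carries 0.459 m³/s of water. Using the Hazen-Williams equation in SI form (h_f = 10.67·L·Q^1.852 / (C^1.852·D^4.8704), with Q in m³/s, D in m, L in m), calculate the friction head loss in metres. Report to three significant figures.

h_f ≈ 7.56 m

h_f = 10.67·1210·0.459^1.852 / (139^1.852·0.525^4.8704) = 7.563 m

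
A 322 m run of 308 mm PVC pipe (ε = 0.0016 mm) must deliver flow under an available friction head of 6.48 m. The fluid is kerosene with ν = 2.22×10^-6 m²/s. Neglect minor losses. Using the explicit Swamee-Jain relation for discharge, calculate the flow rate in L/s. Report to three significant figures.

Swamee-Jain (Type II): Q = -0.965·√(gD⁵h_f/L)·ln[ε/(3.7D) + √(3.17ν²L/(gD³h_f))]
√(gD⁵h_f/L) = √(9.81·0.308⁵·6.48/322) = 0.02339
ε/(3.7D) = 1.40×10^-6; √(3.17ν²L/(gD³h_f)) = 5.20×10^-5
Q = -0.965·0.02339·ln(5.345×10^-5) = 0.2221 m³/s
Check: V = 2.98 m/s, Re = 4.13×10^5, f = 0.01362, h_f = 6.45 m ≈ 6.48 m ✓

Q ≈ 222 L/s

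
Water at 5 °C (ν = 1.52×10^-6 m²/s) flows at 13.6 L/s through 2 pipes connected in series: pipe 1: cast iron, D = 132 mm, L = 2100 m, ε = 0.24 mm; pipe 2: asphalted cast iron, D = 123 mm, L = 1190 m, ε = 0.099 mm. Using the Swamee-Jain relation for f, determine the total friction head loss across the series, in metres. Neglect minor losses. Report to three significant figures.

H ≈ 34.2 m

Pipe 1: V = 0.9938 m/s, Re = 8.63×10^4, ε/D = 0.00182, f = 0.02510, h_1 = f(L/D)V²/2g = 20.10 m
Pipe 2: V = 1.145 m/s, Re = 9.26×10^4, ε/D = 8.05×10^-4, f = 0.02182, h_2 = f(L/D)V²/2g = 14.09 m
Series → Q common, losses add: H = Σh = 34.20 m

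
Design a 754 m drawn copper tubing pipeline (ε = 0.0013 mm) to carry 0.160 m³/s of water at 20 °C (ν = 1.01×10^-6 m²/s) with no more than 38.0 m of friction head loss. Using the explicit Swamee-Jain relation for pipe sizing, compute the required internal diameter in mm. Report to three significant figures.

Swamee-Jain (Type III): D = 0.66·[ε^1.25·(LQ²/(gh_f))^4.75 + ν·Q^9.4·(L/(gh_f))^5.2]^0.04
LQ²/(gh_f) = 0.05178; L/(gh_f) = 2.023
Term 1 = ε^1.25·(…)^4.75 = 3.43×10^-14; Term 2 = ν·Q^9.4·(…)^5.2 = 1.30×10^-12
D = 0.66·(3.43×10^-14 + 1.30×10^-12)^0.04 = 0.2211 m = 221 mm
Check: V = 4.17 m/s, Re = 9.12×10^5, f = 0.01193, h_f = 36.0 m ≈ 38.0 m ✓

D ≈ 221 mm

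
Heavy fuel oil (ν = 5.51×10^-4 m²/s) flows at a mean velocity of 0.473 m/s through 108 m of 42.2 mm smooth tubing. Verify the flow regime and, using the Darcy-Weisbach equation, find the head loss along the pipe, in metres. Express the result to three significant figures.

h_f ≈ 51.6 m

Re = VD/ν = 0.473·0.04220/5.51×10^-4 = 36.2 → laminar (Re < 2300)
f = 64/Re = 1.767
h_f = f(L/D)V²/(2g) = 1.767·(108/0.04220)·0.473²/(2·9.81) = 51.56 m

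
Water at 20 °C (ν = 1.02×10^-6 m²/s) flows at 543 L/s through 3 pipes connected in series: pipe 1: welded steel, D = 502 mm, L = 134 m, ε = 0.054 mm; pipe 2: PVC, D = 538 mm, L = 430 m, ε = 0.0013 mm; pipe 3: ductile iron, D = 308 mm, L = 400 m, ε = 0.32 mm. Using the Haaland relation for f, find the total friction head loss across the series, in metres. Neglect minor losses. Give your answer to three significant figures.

H ≈ 74.2 m

Pipe 1: V = 2.743 m/s, Re = 1.35×10^6, ε/D = 1.08×10^-4, f = 0.01315, h_1 = f(L/D)V²/2g = 1.347 m
Pipe 2: V = 2.389 m/s, Re = 1.26×10^6, ε/D = 2.42×10^-6, f = 0.01119, h_2 = f(L/D)V²/2g = 2.602 m
Pipe 3: V = 7.288 m/s, Re = 2.20×10^6, ε/D = 0.00104, f = 0.01998, h_3 = f(L/D)V²/2g = 70.24 m
Series → Q common, losses add: H = Σh = 74.19 m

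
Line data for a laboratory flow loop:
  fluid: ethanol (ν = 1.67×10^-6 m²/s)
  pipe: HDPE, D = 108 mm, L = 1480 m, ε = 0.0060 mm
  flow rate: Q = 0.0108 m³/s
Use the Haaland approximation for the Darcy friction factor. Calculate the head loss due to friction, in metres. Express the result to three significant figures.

V = 4Q/(πD²) = 4·0.0108/(π·0.108²) = 1.179 m/s
Re = VD/ν = 1.179·0.108/1.67×10^-6 = 7.62×10^4 → turbulent
ε/D = 0.0060/108 = 5.56×10^-5
Haaland: f = 0.01907
h_f = f(L/D)V²/(2g) = 0.01907·(1480/0.108)·1.179²/(2·9.81) = 18.52 m

h_f ≈ 18.5 m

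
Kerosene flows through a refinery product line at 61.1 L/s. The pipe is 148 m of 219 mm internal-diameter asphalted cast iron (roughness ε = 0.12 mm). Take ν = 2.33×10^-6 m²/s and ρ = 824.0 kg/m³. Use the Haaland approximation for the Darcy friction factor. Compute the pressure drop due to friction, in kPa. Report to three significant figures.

V = 4Q/(πD²) = 4·0.0611/(π·0.219²) = 1.622 m/s
Re = VD/ν = 1.622·0.219/2.33×10^-6 = 1.52×10^5 → turbulent
ε/D = 0.12/219 = 5.48×10^-4
Haaland: f = 0.01935
h_f = f(L/D)V²/(2g) = 0.01935·(148/0.219)·1.622²/(2·9.81) = 1.753 m
Δp = ρg·h_f = 824.0·9.81·1.753 = 14.17 kPa

Δp ≈ 14.2 kPa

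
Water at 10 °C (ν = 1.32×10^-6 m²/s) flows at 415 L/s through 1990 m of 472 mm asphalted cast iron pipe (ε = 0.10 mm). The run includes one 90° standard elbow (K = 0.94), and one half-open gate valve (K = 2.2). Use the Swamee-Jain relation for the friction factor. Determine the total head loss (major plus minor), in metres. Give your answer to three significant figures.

H_L ≈ 19.1 m

V = 4Q/(πD²) = 2.372 m/s; V²/2g = 0.2867 m
Re = 8.48×10^5, ε/D = 2.12×10^-4 → f = 0.01504 (Swamee-Jain)
Major: h_f = f(L/D)·V²/2g = 0.01504·4216·0.2867 = 18.18 m
Minor: ΣK = 3.14; h_m = ΣK·V²/2g = 0.9003 m
Total H_L = 18.18 + 0.9003 = 19.08 m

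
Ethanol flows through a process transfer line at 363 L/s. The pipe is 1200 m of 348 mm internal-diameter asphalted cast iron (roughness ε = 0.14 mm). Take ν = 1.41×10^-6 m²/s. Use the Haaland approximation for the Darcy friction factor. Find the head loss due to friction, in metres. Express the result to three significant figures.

h_f ≈ 42.2 m

V = 4Q/(πD²) = 4·0.363/(π·0.348²) = 3.816 m/s
Re = VD/ν = 3.816·0.348/1.41×10^-6 = 9.42×10^5 → turbulent
ε/D = 0.14/348 = 4.02×10^-4
Haaland: f = 0.01649
h_f = f(L/D)V²/(2g) = 0.01649·(1200/0.348)·3.816²/(2·9.81) = 42.21 m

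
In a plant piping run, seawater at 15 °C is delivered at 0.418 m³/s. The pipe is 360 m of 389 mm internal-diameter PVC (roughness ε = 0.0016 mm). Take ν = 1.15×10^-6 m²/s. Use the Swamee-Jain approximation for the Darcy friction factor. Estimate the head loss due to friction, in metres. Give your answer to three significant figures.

V = 4Q/(πD²) = 4·0.418/(π·0.389²) = 3.517 m/s
Re = VD/ν = 3.517·0.389/1.15×10^-6 = 1.19×10^6 → turbulent
ε/D = 0.0016/389 = 4.11×10^-6
Swamee-Jain: f = 0.01139
h_f = f(L/D)V²/(2g) = 0.01139·(360/0.389)·3.517²/(2·9.81) = 6.646 m

h_f ≈ 6.65 m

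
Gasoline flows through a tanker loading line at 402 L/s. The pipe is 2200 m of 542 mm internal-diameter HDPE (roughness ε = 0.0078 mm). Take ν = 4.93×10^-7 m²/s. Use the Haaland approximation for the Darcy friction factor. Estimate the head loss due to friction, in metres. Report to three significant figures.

V = 4Q/(πD²) = 4·0.402/(π·0.542²) = 1.742 m/s
Re = VD/ν = 1.742·0.542/4.93×10^-7 = 1.92×10^6 → turbulent
ε/D = 0.0078/542 = 1.44×10^-5
Haaland: f = 0.01083
h_f = f(L/D)V²/(2g) = 0.01083·(2200/0.542)·1.742²/(2·9.81) = 6.803 m

h_f ≈ 6.80 m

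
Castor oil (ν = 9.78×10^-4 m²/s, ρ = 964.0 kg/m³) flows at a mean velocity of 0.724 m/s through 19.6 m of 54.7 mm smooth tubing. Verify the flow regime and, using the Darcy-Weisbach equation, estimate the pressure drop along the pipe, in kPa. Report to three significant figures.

Δp ≈ 143 kPa

Re = VD/ν = 0.724·0.05470/9.78×10^-4 = 40.5 → laminar (Re < 2300)
f = 64/Re = 1.580
h_f = f(L/D)V²/(2g) = 1.580·(19.6/0.05470)·0.724²/(2·9.81) = 15.13 m
Δp = ρg·h_f = 964.0·9.81·15.13 = 143.1 kPa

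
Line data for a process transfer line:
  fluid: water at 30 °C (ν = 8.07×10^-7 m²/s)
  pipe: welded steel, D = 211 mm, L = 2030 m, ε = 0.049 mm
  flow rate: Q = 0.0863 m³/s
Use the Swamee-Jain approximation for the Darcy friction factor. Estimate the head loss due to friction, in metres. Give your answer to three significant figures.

h_f ≈ 46.3 m

V = 4Q/(πD²) = 4·0.0863/(π·0.211²) = 2.468 m/s
Re = VD/ν = 2.468·0.211/8.07×10^-7 = 6.45×10^5 → turbulent
ε/D = 0.049/211 = 2.32×10^-4
Swamee-Jain: f = 0.01551
h_f = f(L/D)V²/(2g) = 0.01551·(2030/0.211)·2.468²/(2·9.81) = 46.33 m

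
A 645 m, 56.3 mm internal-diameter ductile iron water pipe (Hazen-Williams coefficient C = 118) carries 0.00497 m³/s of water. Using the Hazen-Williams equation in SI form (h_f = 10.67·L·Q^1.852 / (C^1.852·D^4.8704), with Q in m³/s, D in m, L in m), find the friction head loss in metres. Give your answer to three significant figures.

h_f ≈ 66.0 m

h_f = 10.67·645·0.00497^1.852 / (118^1.852·0.0563^4.8704) = 66.04 m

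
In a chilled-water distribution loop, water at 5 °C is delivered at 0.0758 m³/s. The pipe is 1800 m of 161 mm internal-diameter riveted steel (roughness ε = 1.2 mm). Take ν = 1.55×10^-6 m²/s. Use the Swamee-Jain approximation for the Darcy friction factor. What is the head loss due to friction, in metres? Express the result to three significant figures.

h_f ≈ 274 m

V = 4Q/(πD²) = 4·0.0758/(π·0.161²) = 3.723 m/s
Re = VD/ν = 3.723·0.161/1.55×10^-6 = 3.87×10^5 → turbulent
ε/D = 1.2/161 = 0.00745
Swamee-Jain: f = 0.03469
h_f = f(L/D)V²/(2g) = 0.03469·(1800/0.161)·3.723²/(2·9.81) = 274.1 m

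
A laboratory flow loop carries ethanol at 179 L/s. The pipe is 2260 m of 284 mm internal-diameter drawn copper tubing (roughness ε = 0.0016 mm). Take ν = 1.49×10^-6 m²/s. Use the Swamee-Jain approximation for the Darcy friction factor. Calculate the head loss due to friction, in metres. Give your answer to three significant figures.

V = 4Q/(πD²) = 4·0.179/(π·0.284²) = 2.826 m/s
Re = VD/ν = 2.826·0.284/1.49×10^-6 = 5.39×10^5 → turbulent
ε/D = 0.0016/284 = 5.63×10^-6
Swamee-Jain: f = 0.01301
h_f = f(L/D)V²/(2g) = 0.01301·(2260/0.284)·2.826²/(2·9.81) = 42.15 m

h_f ≈ 42.1 m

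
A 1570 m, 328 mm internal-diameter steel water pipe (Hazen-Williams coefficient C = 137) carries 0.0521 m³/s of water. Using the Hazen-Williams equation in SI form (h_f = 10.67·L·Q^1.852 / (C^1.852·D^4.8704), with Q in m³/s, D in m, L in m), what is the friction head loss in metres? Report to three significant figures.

h_f = 10.67·1570·0.0521^1.852 / (137^1.852·0.328^4.8704) = 1.771 m

h_f ≈ 1.77 m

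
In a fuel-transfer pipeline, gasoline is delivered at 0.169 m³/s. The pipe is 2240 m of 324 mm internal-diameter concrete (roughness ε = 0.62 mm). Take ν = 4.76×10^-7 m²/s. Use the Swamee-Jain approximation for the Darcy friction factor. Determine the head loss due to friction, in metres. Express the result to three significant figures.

V = 4Q/(πD²) = 4·0.169/(π·0.324²) = 2.050 m/s
Re = VD/ν = 2.050·0.324/4.76×10^-7 = 1.40×10^6 → turbulent
ε/D = 0.62/324 = 0.00191
Swamee-Jain: f = 0.02335
h_f = f(L/D)V²/(2g) = 0.02335·(2240/0.324)·2.050²/(2·9.81) = 34.56 m

h_f ≈ 34.6 m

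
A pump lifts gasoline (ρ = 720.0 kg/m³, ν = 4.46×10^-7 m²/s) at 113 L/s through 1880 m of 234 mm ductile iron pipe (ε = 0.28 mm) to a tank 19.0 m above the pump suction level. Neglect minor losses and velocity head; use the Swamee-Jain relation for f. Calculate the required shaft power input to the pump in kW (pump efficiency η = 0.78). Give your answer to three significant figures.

V = 4Q/(πD²) = 2.628 m/s; Re = 1.38×10^6; ε/D = 0.00120; f = 0.02079
h_f = f(L/D)V²/2g = 58.77 m
Total head H = z + h_f = 19.0 + 58.77 = 77.77 m
P_hyd = ρgQH = 720.0·9.81·0.113·77.77 = 62.07 kW
P_shaft = P_hyd/η = 62.07/0.78 = 79.58 kW

P_shaft ≈ 79.6 kW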